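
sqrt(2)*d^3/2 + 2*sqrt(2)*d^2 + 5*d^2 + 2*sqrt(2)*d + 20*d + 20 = (d + 2)*(d + 5*sqrt(2))*(sqrt(2)*d/2 + sqrt(2))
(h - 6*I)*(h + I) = h^2 - 5*I*h + 6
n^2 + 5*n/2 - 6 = (n - 3/2)*(n + 4)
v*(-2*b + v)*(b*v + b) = -2*b^2*v^2 - 2*b^2*v + b*v^3 + b*v^2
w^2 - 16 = (w - 4)*(w + 4)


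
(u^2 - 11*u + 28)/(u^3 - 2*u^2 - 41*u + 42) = (u - 4)/(u^2 + 5*u - 6)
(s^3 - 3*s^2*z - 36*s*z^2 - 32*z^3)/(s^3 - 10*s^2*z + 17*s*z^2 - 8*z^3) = (s^2 + 5*s*z + 4*z^2)/(s^2 - 2*s*z + z^2)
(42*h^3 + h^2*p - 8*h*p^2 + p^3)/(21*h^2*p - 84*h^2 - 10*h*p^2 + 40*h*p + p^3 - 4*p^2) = (2*h + p)/(p - 4)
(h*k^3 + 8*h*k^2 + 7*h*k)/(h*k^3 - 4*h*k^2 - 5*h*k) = (k + 7)/(k - 5)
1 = 1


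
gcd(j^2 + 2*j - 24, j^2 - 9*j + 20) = j - 4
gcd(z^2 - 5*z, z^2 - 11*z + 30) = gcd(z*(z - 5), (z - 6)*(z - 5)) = z - 5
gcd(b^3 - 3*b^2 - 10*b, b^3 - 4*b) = b^2 + 2*b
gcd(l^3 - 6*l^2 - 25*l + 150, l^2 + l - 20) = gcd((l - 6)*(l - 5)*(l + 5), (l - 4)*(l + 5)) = l + 5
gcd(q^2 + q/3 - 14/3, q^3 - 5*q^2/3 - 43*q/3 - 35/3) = q + 7/3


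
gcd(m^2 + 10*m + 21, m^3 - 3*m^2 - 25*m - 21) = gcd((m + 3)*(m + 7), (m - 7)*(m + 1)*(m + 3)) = m + 3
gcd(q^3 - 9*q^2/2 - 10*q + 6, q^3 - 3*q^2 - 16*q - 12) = q^2 - 4*q - 12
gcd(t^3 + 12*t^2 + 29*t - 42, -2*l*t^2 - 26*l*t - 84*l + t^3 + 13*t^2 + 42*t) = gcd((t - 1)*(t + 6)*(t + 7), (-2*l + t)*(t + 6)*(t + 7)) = t^2 + 13*t + 42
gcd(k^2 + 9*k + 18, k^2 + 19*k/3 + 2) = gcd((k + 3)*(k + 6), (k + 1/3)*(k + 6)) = k + 6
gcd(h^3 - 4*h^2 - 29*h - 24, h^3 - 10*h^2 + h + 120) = h^2 - 5*h - 24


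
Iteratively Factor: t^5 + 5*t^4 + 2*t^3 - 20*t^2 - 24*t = (t - 2)*(t^4 + 7*t^3 + 16*t^2 + 12*t) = (t - 2)*(t + 3)*(t^3 + 4*t^2 + 4*t) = t*(t - 2)*(t + 3)*(t^2 + 4*t + 4) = t*(t - 2)*(t + 2)*(t + 3)*(t + 2)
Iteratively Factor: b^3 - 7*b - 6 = (b - 3)*(b^2 + 3*b + 2) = (b - 3)*(b + 2)*(b + 1)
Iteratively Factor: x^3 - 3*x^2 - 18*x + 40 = (x - 5)*(x^2 + 2*x - 8) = (x - 5)*(x + 4)*(x - 2)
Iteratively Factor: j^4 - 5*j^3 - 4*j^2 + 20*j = (j)*(j^3 - 5*j^2 - 4*j + 20) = j*(j - 2)*(j^2 - 3*j - 10) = j*(j - 2)*(j + 2)*(j - 5)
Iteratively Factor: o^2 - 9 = (o - 3)*(o + 3)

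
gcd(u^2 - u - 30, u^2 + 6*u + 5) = u + 5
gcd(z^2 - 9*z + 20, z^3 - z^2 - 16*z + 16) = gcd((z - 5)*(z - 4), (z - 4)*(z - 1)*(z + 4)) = z - 4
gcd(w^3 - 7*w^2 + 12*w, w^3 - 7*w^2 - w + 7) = 1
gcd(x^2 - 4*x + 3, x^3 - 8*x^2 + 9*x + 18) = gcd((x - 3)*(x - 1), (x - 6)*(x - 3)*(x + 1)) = x - 3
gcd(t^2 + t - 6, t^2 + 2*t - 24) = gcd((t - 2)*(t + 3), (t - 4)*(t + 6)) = 1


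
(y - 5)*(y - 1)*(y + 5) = y^3 - y^2 - 25*y + 25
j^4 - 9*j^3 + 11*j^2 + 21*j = j*(j - 7)*(j - 3)*(j + 1)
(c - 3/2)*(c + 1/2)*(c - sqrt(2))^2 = c^4 - 2*sqrt(2)*c^3 - c^3 + 5*c^2/4 + 2*sqrt(2)*c^2 - 2*c + 3*sqrt(2)*c/2 - 3/2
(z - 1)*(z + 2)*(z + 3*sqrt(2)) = z^3 + z^2 + 3*sqrt(2)*z^2 - 2*z + 3*sqrt(2)*z - 6*sqrt(2)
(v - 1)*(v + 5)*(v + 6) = v^3 + 10*v^2 + 19*v - 30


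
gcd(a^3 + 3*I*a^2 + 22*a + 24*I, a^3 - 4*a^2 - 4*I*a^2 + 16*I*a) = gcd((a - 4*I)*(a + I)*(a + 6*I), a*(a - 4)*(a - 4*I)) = a - 4*I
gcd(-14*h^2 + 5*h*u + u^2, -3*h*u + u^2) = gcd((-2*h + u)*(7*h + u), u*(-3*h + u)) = 1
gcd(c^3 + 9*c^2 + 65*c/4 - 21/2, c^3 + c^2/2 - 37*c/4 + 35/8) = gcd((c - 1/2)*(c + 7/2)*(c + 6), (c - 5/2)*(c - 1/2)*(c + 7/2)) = c^2 + 3*c - 7/4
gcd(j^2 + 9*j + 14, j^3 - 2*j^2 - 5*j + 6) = j + 2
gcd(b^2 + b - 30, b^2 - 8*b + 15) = b - 5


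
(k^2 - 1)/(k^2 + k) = (k - 1)/k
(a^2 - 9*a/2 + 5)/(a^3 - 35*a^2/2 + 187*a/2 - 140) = (a - 2)/(a^2 - 15*a + 56)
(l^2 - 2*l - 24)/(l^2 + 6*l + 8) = (l - 6)/(l + 2)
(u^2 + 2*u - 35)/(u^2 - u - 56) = (u - 5)/(u - 8)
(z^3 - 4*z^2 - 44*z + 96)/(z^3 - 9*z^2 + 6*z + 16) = (z + 6)/(z + 1)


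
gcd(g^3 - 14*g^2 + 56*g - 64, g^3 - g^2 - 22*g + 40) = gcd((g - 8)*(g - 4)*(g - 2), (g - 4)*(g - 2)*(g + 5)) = g^2 - 6*g + 8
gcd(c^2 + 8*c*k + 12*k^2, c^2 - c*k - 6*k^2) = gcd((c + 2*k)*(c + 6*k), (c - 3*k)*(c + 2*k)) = c + 2*k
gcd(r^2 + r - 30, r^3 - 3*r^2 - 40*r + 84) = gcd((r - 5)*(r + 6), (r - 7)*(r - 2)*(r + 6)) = r + 6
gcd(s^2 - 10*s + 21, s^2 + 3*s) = 1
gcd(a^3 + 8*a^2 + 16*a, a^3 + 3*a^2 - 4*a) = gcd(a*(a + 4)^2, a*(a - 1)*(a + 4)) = a^2 + 4*a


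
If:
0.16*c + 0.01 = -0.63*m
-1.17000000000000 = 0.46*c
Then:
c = -2.54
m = 0.63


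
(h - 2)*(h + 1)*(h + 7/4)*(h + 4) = h^4 + 19*h^3/4 - 3*h^2/4 - 37*h/2 - 14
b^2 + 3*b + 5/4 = (b + 1/2)*(b + 5/2)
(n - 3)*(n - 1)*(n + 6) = n^3 + 2*n^2 - 21*n + 18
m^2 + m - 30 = (m - 5)*(m + 6)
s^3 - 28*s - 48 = (s - 6)*(s + 2)*(s + 4)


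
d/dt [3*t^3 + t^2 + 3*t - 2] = 9*t^2 + 2*t + 3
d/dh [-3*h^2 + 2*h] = 2 - 6*h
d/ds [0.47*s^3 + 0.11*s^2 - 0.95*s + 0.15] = 1.41*s^2 + 0.22*s - 0.95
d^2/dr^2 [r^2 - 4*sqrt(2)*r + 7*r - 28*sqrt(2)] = 2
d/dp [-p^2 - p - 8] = -2*p - 1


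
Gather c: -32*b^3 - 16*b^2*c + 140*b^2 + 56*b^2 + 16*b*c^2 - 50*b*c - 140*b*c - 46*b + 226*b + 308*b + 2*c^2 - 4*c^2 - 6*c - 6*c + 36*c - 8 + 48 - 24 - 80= -32*b^3 + 196*b^2 + 488*b + c^2*(16*b - 2) + c*(-16*b^2 - 190*b + 24) - 64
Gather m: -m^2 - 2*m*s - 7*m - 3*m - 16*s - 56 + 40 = -m^2 + m*(-2*s - 10) - 16*s - 16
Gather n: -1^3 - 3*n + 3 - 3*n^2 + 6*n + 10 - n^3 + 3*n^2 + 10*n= -n^3 + 13*n + 12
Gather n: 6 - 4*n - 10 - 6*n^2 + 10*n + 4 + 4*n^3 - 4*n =4*n^3 - 6*n^2 + 2*n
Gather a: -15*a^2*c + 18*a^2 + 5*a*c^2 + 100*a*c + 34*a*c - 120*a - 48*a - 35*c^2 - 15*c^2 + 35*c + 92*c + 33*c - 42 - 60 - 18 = a^2*(18 - 15*c) + a*(5*c^2 + 134*c - 168) - 50*c^2 + 160*c - 120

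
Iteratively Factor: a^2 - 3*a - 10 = (a + 2)*(a - 5)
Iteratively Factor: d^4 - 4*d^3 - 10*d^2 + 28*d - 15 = (d - 1)*(d^3 - 3*d^2 - 13*d + 15) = (d - 5)*(d - 1)*(d^2 + 2*d - 3) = (d - 5)*(d - 1)*(d + 3)*(d - 1)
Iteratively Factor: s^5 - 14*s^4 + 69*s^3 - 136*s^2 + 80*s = (s - 4)*(s^4 - 10*s^3 + 29*s^2 - 20*s) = (s - 4)*(s - 1)*(s^3 - 9*s^2 + 20*s) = s*(s - 4)*(s - 1)*(s^2 - 9*s + 20) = s*(s - 4)^2*(s - 1)*(s - 5)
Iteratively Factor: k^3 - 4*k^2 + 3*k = (k - 3)*(k^2 - k) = k*(k - 3)*(k - 1)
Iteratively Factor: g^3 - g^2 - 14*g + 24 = (g - 2)*(g^2 + g - 12) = (g - 3)*(g - 2)*(g + 4)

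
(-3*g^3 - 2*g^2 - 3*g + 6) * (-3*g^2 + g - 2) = 9*g^5 + 3*g^4 + 13*g^3 - 17*g^2 + 12*g - 12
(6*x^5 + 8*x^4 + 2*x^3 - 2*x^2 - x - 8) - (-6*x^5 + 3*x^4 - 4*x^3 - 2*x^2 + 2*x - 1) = 12*x^5 + 5*x^4 + 6*x^3 - 3*x - 7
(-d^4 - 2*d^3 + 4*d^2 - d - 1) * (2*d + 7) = -2*d^5 - 11*d^4 - 6*d^3 + 26*d^2 - 9*d - 7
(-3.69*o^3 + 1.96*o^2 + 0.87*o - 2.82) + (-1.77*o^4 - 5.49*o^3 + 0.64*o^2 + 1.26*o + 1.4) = -1.77*o^4 - 9.18*o^3 + 2.6*o^2 + 2.13*o - 1.42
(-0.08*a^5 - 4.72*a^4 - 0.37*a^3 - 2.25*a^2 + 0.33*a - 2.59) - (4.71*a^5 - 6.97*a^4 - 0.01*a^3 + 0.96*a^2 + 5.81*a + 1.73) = -4.79*a^5 + 2.25*a^4 - 0.36*a^3 - 3.21*a^2 - 5.48*a - 4.32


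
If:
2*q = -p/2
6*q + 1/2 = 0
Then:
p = 1/3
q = -1/12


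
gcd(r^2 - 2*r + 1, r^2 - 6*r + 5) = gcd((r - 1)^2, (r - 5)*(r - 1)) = r - 1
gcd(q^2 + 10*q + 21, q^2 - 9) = q + 3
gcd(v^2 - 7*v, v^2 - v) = v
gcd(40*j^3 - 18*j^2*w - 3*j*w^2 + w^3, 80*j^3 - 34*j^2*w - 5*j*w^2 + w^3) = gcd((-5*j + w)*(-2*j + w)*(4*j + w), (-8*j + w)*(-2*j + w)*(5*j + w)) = -2*j + w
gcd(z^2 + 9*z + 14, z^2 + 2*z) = z + 2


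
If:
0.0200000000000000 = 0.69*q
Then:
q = 0.03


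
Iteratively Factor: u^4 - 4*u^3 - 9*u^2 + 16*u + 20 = (u - 2)*(u^3 - 2*u^2 - 13*u - 10) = (u - 2)*(u + 1)*(u^2 - 3*u - 10) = (u - 2)*(u + 1)*(u + 2)*(u - 5)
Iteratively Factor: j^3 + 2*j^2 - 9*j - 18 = (j - 3)*(j^2 + 5*j + 6) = (j - 3)*(j + 2)*(j + 3)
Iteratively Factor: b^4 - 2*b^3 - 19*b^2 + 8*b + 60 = (b + 3)*(b^3 - 5*b^2 - 4*b + 20) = (b - 2)*(b + 3)*(b^2 - 3*b - 10) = (b - 5)*(b - 2)*(b + 3)*(b + 2)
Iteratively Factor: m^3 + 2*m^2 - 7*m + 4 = (m - 1)*(m^2 + 3*m - 4) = (m - 1)^2*(m + 4)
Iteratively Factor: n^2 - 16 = (n + 4)*(n - 4)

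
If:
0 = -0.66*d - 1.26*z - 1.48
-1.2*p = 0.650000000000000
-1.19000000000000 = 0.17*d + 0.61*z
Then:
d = 3.17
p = -0.54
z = -2.83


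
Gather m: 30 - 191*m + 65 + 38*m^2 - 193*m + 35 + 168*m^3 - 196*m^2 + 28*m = 168*m^3 - 158*m^2 - 356*m + 130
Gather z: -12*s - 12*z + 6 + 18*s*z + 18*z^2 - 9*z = -12*s + 18*z^2 + z*(18*s - 21) + 6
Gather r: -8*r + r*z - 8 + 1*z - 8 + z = r*(z - 8) + 2*z - 16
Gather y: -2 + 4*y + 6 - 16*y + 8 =12 - 12*y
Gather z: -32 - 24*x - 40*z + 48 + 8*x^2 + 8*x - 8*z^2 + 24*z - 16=8*x^2 - 16*x - 8*z^2 - 16*z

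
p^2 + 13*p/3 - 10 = (p - 5/3)*(p + 6)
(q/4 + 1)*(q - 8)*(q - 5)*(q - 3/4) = q^4/4 - 39*q^3/16 - 21*q^2/16 + 169*q/4 - 30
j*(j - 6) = j^2 - 6*j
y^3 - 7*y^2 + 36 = (y - 6)*(y - 3)*(y + 2)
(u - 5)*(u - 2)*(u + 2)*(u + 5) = u^4 - 29*u^2 + 100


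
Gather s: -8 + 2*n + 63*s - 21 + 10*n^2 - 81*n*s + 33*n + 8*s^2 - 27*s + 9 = 10*n^2 + 35*n + 8*s^2 + s*(36 - 81*n) - 20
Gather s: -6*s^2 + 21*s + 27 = -6*s^2 + 21*s + 27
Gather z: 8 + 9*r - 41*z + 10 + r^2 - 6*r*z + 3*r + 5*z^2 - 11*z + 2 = r^2 + 12*r + 5*z^2 + z*(-6*r - 52) + 20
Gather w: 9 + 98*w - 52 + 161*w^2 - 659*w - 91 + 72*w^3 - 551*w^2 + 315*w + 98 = 72*w^3 - 390*w^2 - 246*w - 36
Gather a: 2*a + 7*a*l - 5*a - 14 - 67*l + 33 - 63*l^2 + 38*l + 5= a*(7*l - 3) - 63*l^2 - 29*l + 24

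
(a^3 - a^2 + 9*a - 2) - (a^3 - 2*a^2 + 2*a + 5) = a^2 + 7*a - 7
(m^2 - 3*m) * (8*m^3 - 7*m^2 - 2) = 8*m^5 - 31*m^4 + 21*m^3 - 2*m^2 + 6*m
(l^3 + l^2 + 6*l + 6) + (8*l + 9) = l^3 + l^2 + 14*l + 15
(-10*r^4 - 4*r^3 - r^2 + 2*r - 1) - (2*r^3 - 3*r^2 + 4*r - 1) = -10*r^4 - 6*r^3 + 2*r^2 - 2*r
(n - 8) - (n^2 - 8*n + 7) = -n^2 + 9*n - 15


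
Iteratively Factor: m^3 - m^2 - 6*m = (m + 2)*(m^2 - 3*m) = (m - 3)*(m + 2)*(m)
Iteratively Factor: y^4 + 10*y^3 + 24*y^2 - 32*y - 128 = (y + 4)*(y^3 + 6*y^2 - 32) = (y + 4)^2*(y^2 + 2*y - 8) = (y + 4)^3*(y - 2)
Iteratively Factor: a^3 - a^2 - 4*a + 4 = (a - 1)*(a^2 - 4) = (a - 1)*(a + 2)*(a - 2)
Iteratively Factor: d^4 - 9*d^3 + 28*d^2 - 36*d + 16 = (d - 2)*(d^3 - 7*d^2 + 14*d - 8) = (d - 2)*(d - 1)*(d^2 - 6*d + 8) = (d - 4)*(d - 2)*(d - 1)*(d - 2)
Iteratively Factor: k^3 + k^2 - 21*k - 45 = (k - 5)*(k^2 + 6*k + 9) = (k - 5)*(k + 3)*(k + 3)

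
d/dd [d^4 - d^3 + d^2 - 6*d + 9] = 4*d^3 - 3*d^2 + 2*d - 6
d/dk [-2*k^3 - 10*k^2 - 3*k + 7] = -6*k^2 - 20*k - 3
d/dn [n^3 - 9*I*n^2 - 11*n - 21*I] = 3*n^2 - 18*I*n - 11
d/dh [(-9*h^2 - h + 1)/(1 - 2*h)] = (18*h^2 - 18*h + 1)/(4*h^2 - 4*h + 1)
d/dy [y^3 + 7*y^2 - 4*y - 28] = 3*y^2 + 14*y - 4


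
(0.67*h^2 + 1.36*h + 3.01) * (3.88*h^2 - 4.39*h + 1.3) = 2.5996*h^4 + 2.3355*h^3 + 6.5794*h^2 - 11.4459*h + 3.913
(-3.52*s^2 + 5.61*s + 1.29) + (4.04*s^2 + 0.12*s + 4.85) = 0.52*s^2 + 5.73*s + 6.14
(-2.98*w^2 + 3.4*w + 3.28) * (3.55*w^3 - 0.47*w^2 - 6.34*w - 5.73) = -10.579*w^5 + 13.4706*w^4 + 28.9392*w^3 - 6.02219999999999*w^2 - 40.2772*w - 18.7944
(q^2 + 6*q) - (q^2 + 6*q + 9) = -9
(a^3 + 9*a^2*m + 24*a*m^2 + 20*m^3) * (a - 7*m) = a^4 + 2*a^3*m - 39*a^2*m^2 - 148*a*m^3 - 140*m^4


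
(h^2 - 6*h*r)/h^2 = (h - 6*r)/h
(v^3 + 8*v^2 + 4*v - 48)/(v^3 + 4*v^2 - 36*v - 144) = (v - 2)/(v - 6)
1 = 1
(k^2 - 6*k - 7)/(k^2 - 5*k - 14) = (k + 1)/(k + 2)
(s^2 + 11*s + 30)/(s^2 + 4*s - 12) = (s + 5)/(s - 2)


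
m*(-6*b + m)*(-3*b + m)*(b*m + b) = 18*b^3*m^2 + 18*b^3*m - 9*b^2*m^3 - 9*b^2*m^2 + b*m^4 + b*m^3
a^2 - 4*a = a*(a - 4)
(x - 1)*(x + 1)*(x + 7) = x^3 + 7*x^2 - x - 7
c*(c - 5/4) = c^2 - 5*c/4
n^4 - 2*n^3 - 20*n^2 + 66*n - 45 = (n - 3)^2*(n - 1)*(n + 5)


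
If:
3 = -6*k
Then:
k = -1/2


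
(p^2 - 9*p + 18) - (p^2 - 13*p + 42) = 4*p - 24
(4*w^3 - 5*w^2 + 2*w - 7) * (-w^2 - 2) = -4*w^5 + 5*w^4 - 10*w^3 + 17*w^2 - 4*w + 14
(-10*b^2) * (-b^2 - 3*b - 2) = 10*b^4 + 30*b^3 + 20*b^2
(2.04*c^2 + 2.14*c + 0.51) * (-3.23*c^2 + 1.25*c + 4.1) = -6.5892*c^4 - 4.3622*c^3 + 9.3917*c^2 + 9.4115*c + 2.091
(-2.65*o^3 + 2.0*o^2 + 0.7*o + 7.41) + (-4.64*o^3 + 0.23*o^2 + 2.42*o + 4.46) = -7.29*o^3 + 2.23*o^2 + 3.12*o + 11.87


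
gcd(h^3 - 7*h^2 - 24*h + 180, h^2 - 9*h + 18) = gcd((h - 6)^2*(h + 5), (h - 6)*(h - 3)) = h - 6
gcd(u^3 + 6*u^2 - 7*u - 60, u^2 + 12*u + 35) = u + 5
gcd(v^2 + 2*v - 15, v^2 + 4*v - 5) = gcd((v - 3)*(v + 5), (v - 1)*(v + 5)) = v + 5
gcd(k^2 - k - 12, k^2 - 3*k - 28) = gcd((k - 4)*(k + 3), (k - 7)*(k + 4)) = 1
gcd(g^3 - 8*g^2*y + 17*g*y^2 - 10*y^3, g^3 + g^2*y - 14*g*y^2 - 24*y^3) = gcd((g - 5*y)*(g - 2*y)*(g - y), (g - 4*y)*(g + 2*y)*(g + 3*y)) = 1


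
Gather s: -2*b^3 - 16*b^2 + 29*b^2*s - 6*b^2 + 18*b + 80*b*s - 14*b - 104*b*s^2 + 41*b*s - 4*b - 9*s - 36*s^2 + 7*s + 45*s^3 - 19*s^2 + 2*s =-2*b^3 - 22*b^2 + 45*s^3 + s^2*(-104*b - 55) + s*(29*b^2 + 121*b)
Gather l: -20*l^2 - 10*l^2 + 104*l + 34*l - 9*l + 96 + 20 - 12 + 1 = -30*l^2 + 129*l + 105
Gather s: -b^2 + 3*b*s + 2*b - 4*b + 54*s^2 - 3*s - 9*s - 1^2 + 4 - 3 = -b^2 - 2*b + 54*s^2 + s*(3*b - 12)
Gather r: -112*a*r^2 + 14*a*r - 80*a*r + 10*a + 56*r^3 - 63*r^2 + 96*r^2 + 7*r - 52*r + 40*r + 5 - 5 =10*a + 56*r^3 + r^2*(33 - 112*a) + r*(-66*a - 5)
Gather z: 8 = 8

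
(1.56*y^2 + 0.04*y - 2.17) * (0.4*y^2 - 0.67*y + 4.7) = 0.624*y^4 - 1.0292*y^3 + 6.4372*y^2 + 1.6419*y - 10.199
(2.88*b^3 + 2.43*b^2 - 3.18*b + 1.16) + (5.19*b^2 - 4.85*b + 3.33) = 2.88*b^3 + 7.62*b^2 - 8.03*b + 4.49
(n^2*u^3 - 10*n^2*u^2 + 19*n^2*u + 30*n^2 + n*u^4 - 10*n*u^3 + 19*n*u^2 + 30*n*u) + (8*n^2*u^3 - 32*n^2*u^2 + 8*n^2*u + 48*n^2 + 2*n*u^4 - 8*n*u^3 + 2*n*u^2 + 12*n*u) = 9*n^2*u^3 - 42*n^2*u^2 + 27*n^2*u + 78*n^2 + 3*n*u^4 - 18*n*u^3 + 21*n*u^2 + 42*n*u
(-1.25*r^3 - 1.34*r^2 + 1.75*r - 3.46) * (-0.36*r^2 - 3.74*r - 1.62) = 0.45*r^5 + 5.1574*r^4 + 6.4066*r^3 - 3.1286*r^2 + 10.1054*r + 5.6052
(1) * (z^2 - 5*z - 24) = z^2 - 5*z - 24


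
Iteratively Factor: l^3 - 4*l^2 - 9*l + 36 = (l - 3)*(l^2 - l - 12) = (l - 3)*(l + 3)*(l - 4)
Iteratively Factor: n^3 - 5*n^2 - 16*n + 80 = (n + 4)*(n^2 - 9*n + 20) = (n - 5)*(n + 4)*(n - 4)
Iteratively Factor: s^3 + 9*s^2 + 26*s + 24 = (s + 3)*(s^2 + 6*s + 8) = (s + 3)*(s + 4)*(s + 2)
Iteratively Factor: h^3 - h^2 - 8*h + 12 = (h + 3)*(h^2 - 4*h + 4) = (h - 2)*(h + 3)*(h - 2)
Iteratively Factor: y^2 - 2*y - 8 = (y - 4)*(y + 2)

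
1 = 1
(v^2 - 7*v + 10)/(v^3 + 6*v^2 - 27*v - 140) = (v - 2)/(v^2 + 11*v + 28)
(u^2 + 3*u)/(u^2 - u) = (u + 3)/(u - 1)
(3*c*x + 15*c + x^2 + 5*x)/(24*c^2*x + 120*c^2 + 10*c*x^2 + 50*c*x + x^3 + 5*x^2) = (3*c + x)/(24*c^2 + 10*c*x + x^2)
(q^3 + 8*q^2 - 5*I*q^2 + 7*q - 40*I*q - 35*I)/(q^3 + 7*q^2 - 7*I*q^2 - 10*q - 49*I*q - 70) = (q + 1)/(q - 2*I)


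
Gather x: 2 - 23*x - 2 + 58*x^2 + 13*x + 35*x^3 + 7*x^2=35*x^3 + 65*x^2 - 10*x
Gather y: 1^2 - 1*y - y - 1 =-2*y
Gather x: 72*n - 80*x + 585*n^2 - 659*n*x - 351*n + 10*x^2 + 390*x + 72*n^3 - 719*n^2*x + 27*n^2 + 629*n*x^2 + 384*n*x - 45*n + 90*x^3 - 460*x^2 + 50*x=72*n^3 + 612*n^2 - 324*n + 90*x^3 + x^2*(629*n - 450) + x*(-719*n^2 - 275*n + 360)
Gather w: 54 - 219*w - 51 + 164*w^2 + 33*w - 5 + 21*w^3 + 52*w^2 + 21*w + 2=21*w^3 + 216*w^2 - 165*w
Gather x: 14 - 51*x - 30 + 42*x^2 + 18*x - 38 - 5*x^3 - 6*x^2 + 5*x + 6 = -5*x^3 + 36*x^2 - 28*x - 48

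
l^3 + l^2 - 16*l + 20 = (l - 2)^2*(l + 5)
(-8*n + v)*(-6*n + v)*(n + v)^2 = 48*n^4 + 82*n^3*v + 21*n^2*v^2 - 12*n*v^3 + v^4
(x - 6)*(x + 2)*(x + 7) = x^3 + 3*x^2 - 40*x - 84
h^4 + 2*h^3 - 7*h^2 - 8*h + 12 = (h - 2)*(h - 1)*(h + 2)*(h + 3)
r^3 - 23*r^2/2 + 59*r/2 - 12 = (r - 8)*(r - 3)*(r - 1/2)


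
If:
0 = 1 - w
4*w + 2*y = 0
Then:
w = 1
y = -2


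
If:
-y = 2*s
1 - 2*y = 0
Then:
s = -1/4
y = 1/2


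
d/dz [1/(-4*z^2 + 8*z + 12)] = (z - 1)/(2*(-z^2 + 2*z + 3)^2)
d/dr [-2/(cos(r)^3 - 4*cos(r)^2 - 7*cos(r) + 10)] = 2*(-3*cos(r)^2 + 8*cos(r) + 7)*sin(r)/(cos(r)^3 - 4*cos(r)^2 - 7*cos(r) + 10)^2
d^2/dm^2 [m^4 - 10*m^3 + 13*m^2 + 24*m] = 12*m^2 - 60*m + 26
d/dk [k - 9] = 1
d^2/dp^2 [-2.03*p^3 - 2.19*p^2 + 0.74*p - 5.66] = -12.18*p - 4.38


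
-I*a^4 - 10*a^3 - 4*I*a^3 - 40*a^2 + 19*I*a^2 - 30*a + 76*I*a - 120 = (a + 4)*(a - 6*I)*(a - 5*I)*(-I*a + 1)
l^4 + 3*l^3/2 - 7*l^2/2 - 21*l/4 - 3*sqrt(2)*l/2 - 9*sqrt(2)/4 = (l + 3/2)*(l - 3*sqrt(2)/2)*(l + sqrt(2)/2)*(l + sqrt(2))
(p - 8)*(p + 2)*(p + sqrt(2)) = p^3 - 6*p^2 + sqrt(2)*p^2 - 16*p - 6*sqrt(2)*p - 16*sqrt(2)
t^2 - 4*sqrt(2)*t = t*(t - 4*sqrt(2))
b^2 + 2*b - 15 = (b - 3)*(b + 5)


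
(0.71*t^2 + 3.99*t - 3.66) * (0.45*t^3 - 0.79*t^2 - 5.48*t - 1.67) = 0.3195*t^5 + 1.2346*t^4 - 8.6899*t^3 - 20.1595*t^2 + 13.3935*t + 6.1122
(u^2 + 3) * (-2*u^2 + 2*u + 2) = -2*u^4 + 2*u^3 - 4*u^2 + 6*u + 6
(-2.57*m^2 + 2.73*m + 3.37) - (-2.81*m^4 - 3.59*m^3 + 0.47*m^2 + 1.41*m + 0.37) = 2.81*m^4 + 3.59*m^3 - 3.04*m^2 + 1.32*m + 3.0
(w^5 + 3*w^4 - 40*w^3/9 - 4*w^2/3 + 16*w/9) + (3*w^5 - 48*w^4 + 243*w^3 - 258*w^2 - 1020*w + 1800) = 4*w^5 - 45*w^4 + 2147*w^3/9 - 778*w^2/3 - 9164*w/9 + 1800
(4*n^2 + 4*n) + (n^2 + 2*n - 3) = 5*n^2 + 6*n - 3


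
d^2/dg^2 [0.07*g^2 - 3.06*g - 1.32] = 0.140000000000000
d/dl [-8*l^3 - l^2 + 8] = 2*l*(-12*l - 1)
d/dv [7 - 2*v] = -2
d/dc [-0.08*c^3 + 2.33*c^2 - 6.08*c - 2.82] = -0.24*c^2 + 4.66*c - 6.08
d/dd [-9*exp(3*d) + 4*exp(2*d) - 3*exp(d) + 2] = (-27*exp(2*d) + 8*exp(d) - 3)*exp(d)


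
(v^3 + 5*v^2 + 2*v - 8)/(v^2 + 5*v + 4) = (v^2 + v - 2)/(v + 1)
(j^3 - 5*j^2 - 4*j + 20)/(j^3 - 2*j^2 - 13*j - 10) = (j - 2)/(j + 1)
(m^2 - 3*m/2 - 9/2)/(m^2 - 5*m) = (2*m^2 - 3*m - 9)/(2*m*(m - 5))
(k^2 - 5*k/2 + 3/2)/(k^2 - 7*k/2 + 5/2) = (2*k - 3)/(2*k - 5)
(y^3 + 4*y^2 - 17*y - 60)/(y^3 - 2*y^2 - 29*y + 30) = (y^2 - y - 12)/(y^2 - 7*y + 6)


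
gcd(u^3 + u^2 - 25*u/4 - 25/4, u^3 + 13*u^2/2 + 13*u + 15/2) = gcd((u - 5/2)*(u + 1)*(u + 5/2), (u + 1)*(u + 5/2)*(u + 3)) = u^2 + 7*u/2 + 5/2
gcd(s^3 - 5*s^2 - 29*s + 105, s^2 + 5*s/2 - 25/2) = s + 5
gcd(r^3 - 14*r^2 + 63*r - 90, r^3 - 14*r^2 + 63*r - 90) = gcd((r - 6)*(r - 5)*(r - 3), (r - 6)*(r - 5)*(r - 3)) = r^3 - 14*r^2 + 63*r - 90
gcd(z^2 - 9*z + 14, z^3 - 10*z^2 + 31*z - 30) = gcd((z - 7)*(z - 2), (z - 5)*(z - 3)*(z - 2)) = z - 2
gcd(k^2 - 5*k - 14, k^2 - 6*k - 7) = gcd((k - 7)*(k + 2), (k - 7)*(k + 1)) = k - 7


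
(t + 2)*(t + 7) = t^2 + 9*t + 14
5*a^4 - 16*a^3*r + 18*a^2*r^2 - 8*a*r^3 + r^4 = (-5*a + r)*(-a + r)^3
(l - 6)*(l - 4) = l^2 - 10*l + 24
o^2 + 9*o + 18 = (o + 3)*(o + 6)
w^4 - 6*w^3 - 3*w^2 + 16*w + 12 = (w - 6)*(w - 2)*(w + 1)^2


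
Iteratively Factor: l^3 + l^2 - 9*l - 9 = (l + 3)*(l^2 - 2*l - 3) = (l - 3)*(l + 3)*(l + 1)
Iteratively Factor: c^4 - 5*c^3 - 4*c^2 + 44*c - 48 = (c - 2)*(c^3 - 3*c^2 - 10*c + 24) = (c - 2)^2*(c^2 - c - 12) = (c - 2)^2*(c + 3)*(c - 4)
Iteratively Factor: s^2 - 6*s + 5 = (s - 1)*(s - 5)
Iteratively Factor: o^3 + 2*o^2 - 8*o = (o + 4)*(o^2 - 2*o) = o*(o + 4)*(o - 2)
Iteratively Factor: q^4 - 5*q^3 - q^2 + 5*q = (q - 5)*(q^3 - q) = (q - 5)*(q - 1)*(q^2 + q) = q*(q - 5)*(q - 1)*(q + 1)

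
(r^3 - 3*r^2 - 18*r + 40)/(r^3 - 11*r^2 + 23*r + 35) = (r^2 + 2*r - 8)/(r^2 - 6*r - 7)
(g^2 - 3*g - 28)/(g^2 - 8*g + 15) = (g^2 - 3*g - 28)/(g^2 - 8*g + 15)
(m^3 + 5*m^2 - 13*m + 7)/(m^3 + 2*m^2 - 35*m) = (m^2 - 2*m + 1)/(m*(m - 5))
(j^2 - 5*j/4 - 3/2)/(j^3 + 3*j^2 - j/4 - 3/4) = (4*j^2 - 5*j - 6)/(4*j^3 + 12*j^2 - j - 3)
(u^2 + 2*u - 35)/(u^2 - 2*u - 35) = (-u^2 - 2*u + 35)/(-u^2 + 2*u + 35)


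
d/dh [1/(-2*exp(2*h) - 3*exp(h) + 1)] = (4*exp(h) + 3)*exp(h)/(2*exp(2*h) + 3*exp(h) - 1)^2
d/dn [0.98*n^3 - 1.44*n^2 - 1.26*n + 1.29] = 2.94*n^2 - 2.88*n - 1.26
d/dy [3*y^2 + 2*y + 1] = 6*y + 2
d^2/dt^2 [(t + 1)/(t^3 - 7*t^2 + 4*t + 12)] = 2*(3*t^2 - 24*t + 52)/(t^6 - 24*t^5 + 228*t^4 - 1088*t^3 + 2736*t^2 - 3456*t + 1728)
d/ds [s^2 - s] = 2*s - 1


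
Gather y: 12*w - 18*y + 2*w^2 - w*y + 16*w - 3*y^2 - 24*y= 2*w^2 + 28*w - 3*y^2 + y*(-w - 42)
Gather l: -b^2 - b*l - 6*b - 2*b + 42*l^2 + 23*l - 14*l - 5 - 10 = -b^2 - 8*b + 42*l^2 + l*(9 - b) - 15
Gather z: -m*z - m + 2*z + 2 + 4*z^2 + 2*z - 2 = -m + 4*z^2 + z*(4 - m)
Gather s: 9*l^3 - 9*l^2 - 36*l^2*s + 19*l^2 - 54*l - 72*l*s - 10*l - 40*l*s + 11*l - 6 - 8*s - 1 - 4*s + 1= 9*l^3 + 10*l^2 - 53*l + s*(-36*l^2 - 112*l - 12) - 6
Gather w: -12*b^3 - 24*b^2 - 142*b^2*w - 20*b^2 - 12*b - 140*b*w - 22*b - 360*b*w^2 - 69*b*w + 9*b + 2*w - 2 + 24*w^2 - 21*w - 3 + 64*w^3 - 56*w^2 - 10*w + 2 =-12*b^3 - 44*b^2 - 25*b + 64*w^3 + w^2*(-360*b - 32) + w*(-142*b^2 - 209*b - 29) - 3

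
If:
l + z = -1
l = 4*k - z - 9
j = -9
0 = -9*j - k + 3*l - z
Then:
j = -9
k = 2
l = -20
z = 19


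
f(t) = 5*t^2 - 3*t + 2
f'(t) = 10*t - 3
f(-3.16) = 61.41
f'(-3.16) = -34.60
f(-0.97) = 9.61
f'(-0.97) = -12.70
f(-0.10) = 2.35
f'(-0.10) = -4.00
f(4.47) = 88.49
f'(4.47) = 41.70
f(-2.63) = 44.47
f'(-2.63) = -29.30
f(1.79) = 12.65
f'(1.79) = 14.90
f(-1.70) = 21.55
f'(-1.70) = -20.00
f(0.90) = 3.35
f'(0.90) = 6.00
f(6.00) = 164.00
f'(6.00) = 57.00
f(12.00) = 686.00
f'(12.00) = 117.00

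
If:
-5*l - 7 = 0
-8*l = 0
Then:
No Solution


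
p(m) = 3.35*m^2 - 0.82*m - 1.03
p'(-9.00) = -61.12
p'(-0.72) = -5.64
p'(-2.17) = -15.36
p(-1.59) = 8.74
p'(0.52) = 2.66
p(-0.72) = 1.30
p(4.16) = 53.53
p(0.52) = -0.55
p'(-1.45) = -10.54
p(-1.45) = 7.20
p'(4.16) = 27.05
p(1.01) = 1.56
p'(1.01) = 5.95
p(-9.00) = 277.70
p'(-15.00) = -101.32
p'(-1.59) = -11.47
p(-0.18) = -0.77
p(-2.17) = 16.52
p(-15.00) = 765.02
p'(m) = 6.7*m - 0.82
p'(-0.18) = -2.03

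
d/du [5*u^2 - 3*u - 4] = 10*u - 3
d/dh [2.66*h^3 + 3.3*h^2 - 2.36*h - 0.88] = 7.98*h^2 + 6.6*h - 2.36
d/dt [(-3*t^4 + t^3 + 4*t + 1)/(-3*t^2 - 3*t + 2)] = (18*t^5 + 24*t^4 - 30*t^3 + 18*t^2 + 6*t + 11)/(9*t^4 + 18*t^3 - 3*t^2 - 12*t + 4)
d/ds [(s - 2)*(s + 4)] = 2*s + 2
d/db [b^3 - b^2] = b*(3*b - 2)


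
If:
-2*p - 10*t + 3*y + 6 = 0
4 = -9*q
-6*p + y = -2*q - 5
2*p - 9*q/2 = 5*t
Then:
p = 31/36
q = -4/9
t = 67/90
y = 19/18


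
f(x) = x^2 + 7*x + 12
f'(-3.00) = 1.00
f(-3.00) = 0.00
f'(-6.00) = -5.00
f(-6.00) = 6.00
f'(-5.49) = -3.98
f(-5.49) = 3.71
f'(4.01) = 15.02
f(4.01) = 56.15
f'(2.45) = 11.90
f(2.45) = 35.15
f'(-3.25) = 0.50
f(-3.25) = -0.19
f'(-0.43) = 6.14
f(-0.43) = 9.17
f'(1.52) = 10.04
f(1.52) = 24.95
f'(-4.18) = -1.36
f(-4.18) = 0.21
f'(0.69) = 8.38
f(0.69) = 17.31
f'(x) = 2*x + 7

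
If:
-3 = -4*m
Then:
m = 3/4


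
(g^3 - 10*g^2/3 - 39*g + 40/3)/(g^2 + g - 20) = (3*g^2 - 25*g + 8)/(3*(g - 4))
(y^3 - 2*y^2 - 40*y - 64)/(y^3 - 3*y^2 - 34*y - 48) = (y + 4)/(y + 3)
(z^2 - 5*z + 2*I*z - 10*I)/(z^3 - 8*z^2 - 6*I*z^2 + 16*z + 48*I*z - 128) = (z - 5)/(z^2 - 8*z*(1 + I) + 64*I)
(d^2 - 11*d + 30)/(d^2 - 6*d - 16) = (-d^2 + 11*d - 30)/(-d^2 + 6*d + 16)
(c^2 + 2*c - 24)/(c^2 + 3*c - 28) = (c + 6)/(c + 7)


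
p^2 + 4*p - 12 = (p - 2)*(p + 6)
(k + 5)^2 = k^2 + 10*k + 25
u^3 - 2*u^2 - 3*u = u*(u - 3)*(u + 1)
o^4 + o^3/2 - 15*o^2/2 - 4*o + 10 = (o - 5/2)*(o - 1)*(o + 2)^2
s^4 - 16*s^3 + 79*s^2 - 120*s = s*(s - 8)*(s - 5)*(s - 3)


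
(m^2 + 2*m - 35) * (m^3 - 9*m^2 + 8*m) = m^5 - 7*m^4 - 45*m^3 + 331*m^2 - 280*m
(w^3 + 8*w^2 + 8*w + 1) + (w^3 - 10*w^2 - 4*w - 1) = 2*w^3 - 2*w^2 + 4*w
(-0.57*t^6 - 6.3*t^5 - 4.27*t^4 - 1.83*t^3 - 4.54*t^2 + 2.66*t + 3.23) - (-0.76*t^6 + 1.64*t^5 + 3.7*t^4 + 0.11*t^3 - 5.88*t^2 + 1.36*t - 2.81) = 0.19*t^6 - 7.94*t^5 - 7.97*t^4 - 1.94*t^3 + 1.34*t^2 + 1.3*t + 6.04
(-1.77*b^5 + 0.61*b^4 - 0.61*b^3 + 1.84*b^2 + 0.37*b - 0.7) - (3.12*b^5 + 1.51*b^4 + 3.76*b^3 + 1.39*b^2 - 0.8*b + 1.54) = -4.89*b^5 - 0.9*b^4 - 4.37*b^3 + 0.45*b^2 + 1.17*b - 2.24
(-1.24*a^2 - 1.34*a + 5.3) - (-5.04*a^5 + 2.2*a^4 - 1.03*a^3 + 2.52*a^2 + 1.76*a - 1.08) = 5.04*a^5 - 2.2*a^4 + 1.03*a^3 - 3.76*a^2 - 3.1*a + 6.38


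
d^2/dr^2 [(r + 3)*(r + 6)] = 2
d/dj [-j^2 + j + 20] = 1 - 2*j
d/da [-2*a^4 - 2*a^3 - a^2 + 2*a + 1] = -8*a^3 - 6*a^2 - 2*a + 2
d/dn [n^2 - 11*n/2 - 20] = 2*n - 11/2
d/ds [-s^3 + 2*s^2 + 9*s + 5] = -3*s^2 + 4*s + 9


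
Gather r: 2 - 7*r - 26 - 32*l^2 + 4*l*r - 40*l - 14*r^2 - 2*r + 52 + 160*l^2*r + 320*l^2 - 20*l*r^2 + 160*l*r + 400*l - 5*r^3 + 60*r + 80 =288*l^2 + 360*l - 5*r^3 + r^2*(-20*l - 14) + r*(160*l^2 + 164*l + 51) + 108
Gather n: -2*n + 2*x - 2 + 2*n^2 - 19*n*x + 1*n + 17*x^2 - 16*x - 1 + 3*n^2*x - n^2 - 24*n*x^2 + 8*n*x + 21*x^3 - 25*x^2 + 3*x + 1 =n^2*(3*x + 1) + n*(-24*x^2 - 11*x - 1) + 21*x^3 - 8*x^2 - 11*x - 2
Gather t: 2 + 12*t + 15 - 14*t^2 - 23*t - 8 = -14*t^2 - 11*t + 9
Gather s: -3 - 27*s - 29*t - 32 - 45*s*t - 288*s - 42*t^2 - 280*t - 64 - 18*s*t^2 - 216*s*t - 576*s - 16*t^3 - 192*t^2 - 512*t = s*(-18*t^2 - 261*t - 891) - 16*t^3 - 234*t^2 - 821*t - 99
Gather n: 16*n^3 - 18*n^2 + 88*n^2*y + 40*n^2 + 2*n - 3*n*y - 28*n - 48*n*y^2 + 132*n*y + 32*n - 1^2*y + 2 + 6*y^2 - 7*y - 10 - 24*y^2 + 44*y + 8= 16*n^3 + n^2*(88*y + 22) + n*(-48*y^2 + 129*y + 6) - 18*y^2 + 36*y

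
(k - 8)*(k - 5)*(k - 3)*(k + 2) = k^4 - 14*k^3 + 47*k^2 + 38*k - 240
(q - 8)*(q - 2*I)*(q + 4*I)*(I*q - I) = I*q^4 - 2*q^3 - 9*I*q^3 + 18*q^2 + 16*I*q^2 - 16*q - 72*I*q + 64*I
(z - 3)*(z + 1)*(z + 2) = z^3 - 7*z - 6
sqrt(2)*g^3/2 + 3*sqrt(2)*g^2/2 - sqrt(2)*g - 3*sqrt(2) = (g + 3)*(g - sqrt(2))*(sqrt(2)*g/2 + 1)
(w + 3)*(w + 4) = w^2 + 7*w + 12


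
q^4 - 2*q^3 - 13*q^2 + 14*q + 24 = (q - 4)*(q - 2)*(q + 1)*(q + 3)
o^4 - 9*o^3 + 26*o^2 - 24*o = o*(o - 4)*(o - 3)*(o - 2)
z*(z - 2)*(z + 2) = z^3 - 4*z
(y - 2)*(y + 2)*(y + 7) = y^3 + 7*y^2 - 4*y - 28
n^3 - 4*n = n*(n - 2)*(n + 2)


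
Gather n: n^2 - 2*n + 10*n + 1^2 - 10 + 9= n^2 + 8*n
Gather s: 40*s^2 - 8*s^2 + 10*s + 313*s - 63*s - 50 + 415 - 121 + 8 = 32*s^2 + 260*s + 252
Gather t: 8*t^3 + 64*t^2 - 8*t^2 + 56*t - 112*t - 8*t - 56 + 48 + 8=8*t^3 + 56*t^2 - 64*t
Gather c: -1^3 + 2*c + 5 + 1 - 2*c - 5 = 0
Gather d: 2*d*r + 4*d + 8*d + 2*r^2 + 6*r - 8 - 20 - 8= d*(2*r + 12) + 2*r^2 + 6*r - 36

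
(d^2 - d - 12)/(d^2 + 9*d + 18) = (d - 4)/(d + 6)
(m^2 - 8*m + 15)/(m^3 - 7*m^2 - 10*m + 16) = (m^2 - 8*m + 15)/(m^3 - 7*m^2 - 10*m + 16)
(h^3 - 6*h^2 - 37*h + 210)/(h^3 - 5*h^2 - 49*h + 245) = (h + 6)/(h + 7)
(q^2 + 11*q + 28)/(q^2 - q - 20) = (q + 7)/(q - 5)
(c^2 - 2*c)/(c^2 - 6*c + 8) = c/(c - 4)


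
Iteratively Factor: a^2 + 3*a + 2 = (a + 1)*(a + 2)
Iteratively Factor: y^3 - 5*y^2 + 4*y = (y - 1)*(y^2 - 4*y) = (y - 4)*(y - 1)*(y)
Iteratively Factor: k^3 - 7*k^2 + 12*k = (k)*(k^2 - 7*k + 12) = k*(k - 4)*(k - 3)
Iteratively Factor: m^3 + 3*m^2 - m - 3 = (m + 3)*(m^2 - 1) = (m - 1)*(m + 3)*(m + 1)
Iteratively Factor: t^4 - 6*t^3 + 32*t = (t)*(t^3 - 6*t^2 + 32) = t*(t - 4)*(t^2 - 2*t - 8) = t*(t - 4)*(t + 2)*(t - 4)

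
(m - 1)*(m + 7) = m^2 + 6*m - 7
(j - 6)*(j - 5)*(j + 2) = j^3 - 9*j^2 + 8*j + 60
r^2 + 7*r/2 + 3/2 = (r + 1/2)*(r + 3)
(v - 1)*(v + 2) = v^2 + v - 2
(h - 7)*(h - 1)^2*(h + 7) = h^4 - 2*h^3 - 48*h^2 + 98*h - 49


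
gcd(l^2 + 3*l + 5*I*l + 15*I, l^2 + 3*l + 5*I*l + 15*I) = l^2 + l*(3 + 5*I) + 15*I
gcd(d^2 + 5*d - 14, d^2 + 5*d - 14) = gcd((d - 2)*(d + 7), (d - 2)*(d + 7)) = d^2 + 5*d - 14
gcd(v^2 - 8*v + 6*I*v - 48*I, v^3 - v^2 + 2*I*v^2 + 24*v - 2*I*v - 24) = v + 6*I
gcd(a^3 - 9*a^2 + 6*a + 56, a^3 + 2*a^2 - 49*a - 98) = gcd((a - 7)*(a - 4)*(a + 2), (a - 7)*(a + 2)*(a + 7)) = a^2 - 5*a - 14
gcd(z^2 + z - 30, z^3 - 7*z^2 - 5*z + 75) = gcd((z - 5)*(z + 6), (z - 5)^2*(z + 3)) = z - 5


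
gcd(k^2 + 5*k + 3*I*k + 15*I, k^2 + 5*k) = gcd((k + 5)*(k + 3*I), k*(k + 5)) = k + 5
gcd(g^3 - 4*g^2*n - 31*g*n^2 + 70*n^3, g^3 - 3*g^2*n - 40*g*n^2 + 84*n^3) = g^2 - 9*g*n + 14*n^2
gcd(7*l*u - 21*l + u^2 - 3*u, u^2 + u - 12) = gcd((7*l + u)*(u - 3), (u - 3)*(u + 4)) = u - 3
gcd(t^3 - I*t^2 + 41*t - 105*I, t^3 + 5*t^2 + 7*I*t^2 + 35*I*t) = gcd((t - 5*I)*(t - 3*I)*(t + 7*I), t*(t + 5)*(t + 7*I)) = t + 7*I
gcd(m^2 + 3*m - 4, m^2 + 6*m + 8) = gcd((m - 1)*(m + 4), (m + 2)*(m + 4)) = m + 4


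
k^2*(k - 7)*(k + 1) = k^4 - 6*k^3 - 7*k^2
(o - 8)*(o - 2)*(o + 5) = o^3 - 5*o^2 - 34*o + 80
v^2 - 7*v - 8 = (v - 8)*(v + 1)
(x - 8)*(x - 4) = x^2 - 12*x + 32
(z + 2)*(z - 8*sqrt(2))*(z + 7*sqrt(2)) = z^3 - sqrt(2)*z^2 + 2*z^2 - 112*z - 2*sqrt(2)*z - 224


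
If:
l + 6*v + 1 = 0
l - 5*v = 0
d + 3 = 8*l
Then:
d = -73/11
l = -5/11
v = -1/11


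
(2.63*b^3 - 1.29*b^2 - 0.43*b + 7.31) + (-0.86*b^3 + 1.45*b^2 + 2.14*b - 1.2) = 1.77*b^3 + 0.16*b^2 + 1.71*b + 6.11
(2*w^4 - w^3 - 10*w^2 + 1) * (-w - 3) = -2*w^5 - 5*w^4 + 13*w^3 + 30*w^2 - w - 3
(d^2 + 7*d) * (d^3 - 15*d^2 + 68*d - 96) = d^5 - 8*d^4 - 37*d^3 + 380*d^2 - 672*d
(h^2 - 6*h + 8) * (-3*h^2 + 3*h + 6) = -3*h^4 + 21*h^3 - 36*h^2 - 12*h + 48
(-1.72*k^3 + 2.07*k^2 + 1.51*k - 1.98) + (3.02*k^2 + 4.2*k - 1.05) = -1.72*k^3 + 5.09*k^2 + 5.71*k - 3.03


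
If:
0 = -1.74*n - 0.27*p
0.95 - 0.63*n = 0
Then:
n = 1.51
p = -9.72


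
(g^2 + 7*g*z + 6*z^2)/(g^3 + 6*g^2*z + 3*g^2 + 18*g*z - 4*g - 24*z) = (g + z)/(g^2 + 3*g - 4)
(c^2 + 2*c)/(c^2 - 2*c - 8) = c/(c - 4)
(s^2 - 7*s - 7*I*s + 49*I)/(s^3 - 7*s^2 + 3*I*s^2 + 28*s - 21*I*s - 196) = (s - 7*I)/(s^2 + 3*I*s + 28)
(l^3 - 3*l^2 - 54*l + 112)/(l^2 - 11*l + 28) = (l^3 - 3*l^2 - 54*l + 112)/(l^2 - 11*l + 28)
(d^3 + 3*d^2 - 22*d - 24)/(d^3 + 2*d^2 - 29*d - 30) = (d - 4)/(d - 5)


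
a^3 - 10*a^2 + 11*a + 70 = (a - 7)*(a - 5)*(a + 2)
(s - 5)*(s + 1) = s^2 - 4*s - 5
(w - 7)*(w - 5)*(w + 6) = w^3 - 6*w^2 - 37*w + 210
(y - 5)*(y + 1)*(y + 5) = y^3 + y^2 - 25*y - 25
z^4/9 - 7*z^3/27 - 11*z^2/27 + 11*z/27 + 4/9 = (z/3 + 1/3)^2*(z - 3)*(z - 4/3)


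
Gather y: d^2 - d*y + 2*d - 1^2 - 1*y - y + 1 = d^2 + 2*d + y*(-d - 2)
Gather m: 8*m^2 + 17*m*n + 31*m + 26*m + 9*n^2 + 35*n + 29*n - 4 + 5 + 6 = 8*m^2 + m*(17*n + 57) + 9*n^2 + 64*n + 7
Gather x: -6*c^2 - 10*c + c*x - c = -6*c^2 + c*x - 11*c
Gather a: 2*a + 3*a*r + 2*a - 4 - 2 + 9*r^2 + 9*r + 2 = a*(3*r + 4) + 9*r^2 + 9*r - 4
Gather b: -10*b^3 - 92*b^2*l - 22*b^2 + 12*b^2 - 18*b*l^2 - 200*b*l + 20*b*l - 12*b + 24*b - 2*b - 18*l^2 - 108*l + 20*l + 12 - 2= -10*b^3 + b^2*(-92*l - 10) + b*(-18*l^2 - 180*l + 10) - 18*l^2 - 88*l + 10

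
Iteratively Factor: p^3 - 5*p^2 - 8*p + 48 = (p + 3)*(p^2 - 8*p + 16) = (p - 4)*(p + 3)*(p - 4)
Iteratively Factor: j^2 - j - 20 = (j - 5)*(j + 4)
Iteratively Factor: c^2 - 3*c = (c)*(c - 3)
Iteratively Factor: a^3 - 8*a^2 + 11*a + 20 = (a + 1)*(a^2 - 9*a + 20) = (a - 5)*(a + 1)*(a - 4)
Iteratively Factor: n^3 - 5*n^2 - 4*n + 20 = (n - 2)*(n^2 - 3*n - 10) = (n - 5)*(n - 2)*(n + 2)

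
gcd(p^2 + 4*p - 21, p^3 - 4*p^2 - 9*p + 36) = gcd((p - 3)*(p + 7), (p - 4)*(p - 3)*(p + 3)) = p - 3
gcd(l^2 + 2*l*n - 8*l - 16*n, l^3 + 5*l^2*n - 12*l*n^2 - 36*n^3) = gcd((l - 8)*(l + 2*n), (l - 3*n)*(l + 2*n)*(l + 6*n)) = l + 2*n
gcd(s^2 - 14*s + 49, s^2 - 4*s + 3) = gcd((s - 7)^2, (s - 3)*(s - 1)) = 1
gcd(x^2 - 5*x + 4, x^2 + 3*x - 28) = x - 4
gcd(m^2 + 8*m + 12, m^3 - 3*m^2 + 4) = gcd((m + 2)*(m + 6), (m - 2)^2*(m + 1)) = 1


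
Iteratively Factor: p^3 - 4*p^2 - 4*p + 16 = (p - 4)*(p^2 - 4) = (p - 4)*(p + 2)*(p - 2)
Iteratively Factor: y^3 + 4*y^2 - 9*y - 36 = (y + 3)*(y^2 + y - 12) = (y - 3)*(y + 3)*(y + 4)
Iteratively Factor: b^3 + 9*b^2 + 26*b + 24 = (b + 2)*(b^2 + 7*b + 12) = (b + 2)*(b + 3)*(b + 4)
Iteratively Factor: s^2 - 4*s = (s)*(s - 4)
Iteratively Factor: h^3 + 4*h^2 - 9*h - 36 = (h - 3)*(h^2 + 7*h + 12) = (h - 3)*(h + 4)*(h + 3)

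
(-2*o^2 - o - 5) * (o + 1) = -2*o^3 - 3*o^2 - 6*o - 5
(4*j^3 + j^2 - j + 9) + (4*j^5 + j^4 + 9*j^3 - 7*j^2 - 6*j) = 4*j^5 + j^4 + 13*j^3 - 6*j^2 - 7*j + 9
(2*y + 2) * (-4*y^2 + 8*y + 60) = -8*y^3 + 8*y^2 + 136*y + 120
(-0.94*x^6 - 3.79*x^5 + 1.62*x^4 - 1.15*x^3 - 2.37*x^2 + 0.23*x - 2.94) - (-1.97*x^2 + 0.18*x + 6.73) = -0.94*x^6 - 3.79*x^5 + 1.62*x^4 - 1.15*x^3 - 0.4*x^2 + 0.05*x - 9.67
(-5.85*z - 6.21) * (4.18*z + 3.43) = -24.453*z^2 - 46.0233*z - 21.3003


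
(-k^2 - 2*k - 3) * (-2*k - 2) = 2*k^3 + 6*k^2 + 10*k + 6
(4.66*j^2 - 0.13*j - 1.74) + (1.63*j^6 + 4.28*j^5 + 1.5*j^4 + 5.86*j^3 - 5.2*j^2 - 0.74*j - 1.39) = 1.63*j^6 + 4.28*j^5 + 1.5*j^4 + 5.86*j^3 - 0.54*j^2 - 0.87*j - 3.13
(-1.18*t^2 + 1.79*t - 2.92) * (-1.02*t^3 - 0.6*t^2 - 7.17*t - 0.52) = 1.2036*t^5 - 1.1178*t^4 + 10.365*t^3 - 10.4687*t^2 + 20.0056*t + 1.5184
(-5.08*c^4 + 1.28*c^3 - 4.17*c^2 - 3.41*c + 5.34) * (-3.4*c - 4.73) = 17.272*c^5 + 19.6764*c^4 + 8.1236*c^3 + 31.3181*c^2 - 2.0267*c - 25.2582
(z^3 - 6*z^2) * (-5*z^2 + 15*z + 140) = -5*z^5 + 45*z^4 + 50*z^3 - 840*z^2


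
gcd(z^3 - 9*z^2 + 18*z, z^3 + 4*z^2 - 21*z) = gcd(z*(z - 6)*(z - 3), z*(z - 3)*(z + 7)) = z^2 - 3*z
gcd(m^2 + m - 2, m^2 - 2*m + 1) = m - 1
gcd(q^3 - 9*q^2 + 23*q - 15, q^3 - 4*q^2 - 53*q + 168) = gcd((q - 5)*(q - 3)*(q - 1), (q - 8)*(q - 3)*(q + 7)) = q - 3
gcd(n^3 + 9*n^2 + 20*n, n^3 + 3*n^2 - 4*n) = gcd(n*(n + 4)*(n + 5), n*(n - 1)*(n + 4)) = n^2 + 4*n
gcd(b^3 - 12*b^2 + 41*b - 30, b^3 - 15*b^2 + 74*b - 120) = b^2 - 11*b + 30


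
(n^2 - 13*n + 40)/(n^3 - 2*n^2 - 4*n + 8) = (n^2 - 13*n + 40)/(n^3 - 2*n^2 - 4*n + 8)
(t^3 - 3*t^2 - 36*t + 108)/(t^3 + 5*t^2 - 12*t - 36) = (t - 6)/(t + 2)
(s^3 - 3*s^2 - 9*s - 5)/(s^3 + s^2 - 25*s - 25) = (s + 1)/(s + 5)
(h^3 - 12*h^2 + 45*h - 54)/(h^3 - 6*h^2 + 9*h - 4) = (h^3 - 12*h^2 + 45*h - 54)/(h^3 - 6*h^2 + 9*h - 4)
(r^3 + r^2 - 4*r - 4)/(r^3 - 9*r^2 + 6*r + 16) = (r + 2)/(r - 8)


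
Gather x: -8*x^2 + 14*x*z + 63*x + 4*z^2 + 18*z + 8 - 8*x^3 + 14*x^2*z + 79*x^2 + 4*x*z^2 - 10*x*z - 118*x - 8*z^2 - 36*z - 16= -8*x^3 + x^2*(14*z + 71) + x*(4*z^2 + 4*z - 55) - 4*z^2 - 18*z - 8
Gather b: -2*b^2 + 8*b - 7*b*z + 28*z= -2*b^2 + b*(8 - 7*z) + 28*z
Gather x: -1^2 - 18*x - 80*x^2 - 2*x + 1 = -80*x^2 - 20*x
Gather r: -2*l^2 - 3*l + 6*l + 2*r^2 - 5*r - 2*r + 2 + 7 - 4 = -2*l^2 + 3*l + 2*r^2 - 7*r + 5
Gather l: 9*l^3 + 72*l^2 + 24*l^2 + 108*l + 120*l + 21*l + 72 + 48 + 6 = 9*l^3 + 96*l^2 + 249*l + 126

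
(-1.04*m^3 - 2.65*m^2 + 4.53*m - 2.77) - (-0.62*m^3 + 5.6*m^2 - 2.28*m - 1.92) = -0.42*m^3 - 8.25*m^2 + 6.81*m - 0.85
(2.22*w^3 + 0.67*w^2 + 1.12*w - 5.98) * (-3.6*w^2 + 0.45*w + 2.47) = -7.992*w^5 - 1.413*w^4 + 1.7529*w^3 + 23.6869*w^2 + 0.0754000000000001*w - 14.7706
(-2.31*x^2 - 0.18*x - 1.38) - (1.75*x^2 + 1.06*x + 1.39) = -4.06*x^2 - 1.24*x - 2.77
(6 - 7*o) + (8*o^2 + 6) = 8*o^2 - 7*o + 12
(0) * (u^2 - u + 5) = 0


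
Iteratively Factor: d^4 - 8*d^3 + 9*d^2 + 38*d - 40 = (d - 5)*(d^3 - 3*d^2 - 6*d + 8) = (d - 5)*(d + 2)*(d^2 - 5*d + 4) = (d - 5)*(d - 4)*(d + 2)*(d - 1)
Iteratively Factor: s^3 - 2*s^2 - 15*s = (s - 5)*(s^2 + 3*s) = s*(s - 5)*(s + 3)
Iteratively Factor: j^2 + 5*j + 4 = (j + 1)*(j + 4)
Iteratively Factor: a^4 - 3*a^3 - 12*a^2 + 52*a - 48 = (a - 3)*(a^3 - 12*a + 16) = (a - 3)*(a + 4)*(a^2 - 4*a + 4) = (a - 3)*(a - 2)*(a + 4)*(a - 2)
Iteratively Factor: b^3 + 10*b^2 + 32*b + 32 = (b + 4)*(b^2 + 6*b + 8) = (b + 2)*(b + 4)*(b + 4)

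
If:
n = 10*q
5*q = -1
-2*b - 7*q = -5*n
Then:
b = -43/10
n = -2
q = -1/5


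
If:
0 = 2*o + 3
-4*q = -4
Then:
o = -3/2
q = 1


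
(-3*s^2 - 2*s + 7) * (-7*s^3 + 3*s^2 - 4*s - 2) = 21*s^5 + 5*s^4 - 43*s^3 + 35*s^2 - 24*s - 14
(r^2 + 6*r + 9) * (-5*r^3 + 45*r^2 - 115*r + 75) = -5*r^5 + 15*r^4 + 110*r^3 - 210*r^2 - 585*r + 675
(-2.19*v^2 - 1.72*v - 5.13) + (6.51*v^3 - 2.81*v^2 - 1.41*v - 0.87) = 6.51*v^3 - 5.0*v^2 - 3.13*v - 6.0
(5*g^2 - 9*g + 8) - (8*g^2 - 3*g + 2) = -3*g^2 - 6*g + 6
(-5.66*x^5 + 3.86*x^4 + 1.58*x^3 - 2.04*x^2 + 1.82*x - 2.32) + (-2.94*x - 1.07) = -5.66*x^5 + 3.86*x^4 + 1.58*x^3 - 2.04*x^2 - 1.12*x - 3.39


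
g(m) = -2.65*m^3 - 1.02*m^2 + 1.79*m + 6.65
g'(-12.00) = -1118.53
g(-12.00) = 4417.49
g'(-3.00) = -63.64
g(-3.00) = 63.65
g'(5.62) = -260.77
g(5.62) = -485.89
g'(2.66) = -59.89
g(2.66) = -45.68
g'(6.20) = -316.46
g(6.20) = -653.03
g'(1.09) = -9.88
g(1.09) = 3.96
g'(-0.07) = 1.89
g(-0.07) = 6.52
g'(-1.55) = -14.15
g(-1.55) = 11.29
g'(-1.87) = -22.20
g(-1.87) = 17.06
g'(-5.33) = -213.19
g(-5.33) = 369.39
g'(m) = -7.95*m^2 - 2.04*m + 1.79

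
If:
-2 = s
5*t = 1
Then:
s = -2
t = 1/5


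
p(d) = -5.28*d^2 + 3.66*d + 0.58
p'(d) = 3.66 - 10.56*d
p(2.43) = -21.70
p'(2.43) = -22.00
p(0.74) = 0.40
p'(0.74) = -4.15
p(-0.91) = -7.12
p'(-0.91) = 13.27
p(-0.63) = -3.82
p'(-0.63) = 10.31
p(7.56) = -273.52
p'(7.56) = -76.17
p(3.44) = -49.31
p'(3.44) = -32.67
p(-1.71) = -21.12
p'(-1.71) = 21.72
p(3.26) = -43.60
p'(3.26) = -30.77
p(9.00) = -394.16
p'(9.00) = -91.38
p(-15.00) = -1242.32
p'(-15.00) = 162.06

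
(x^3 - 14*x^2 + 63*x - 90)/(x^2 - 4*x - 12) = (x^2 - 8*x + 15)/(x + 2)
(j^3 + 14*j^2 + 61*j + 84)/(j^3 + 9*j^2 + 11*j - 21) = (j + 4)/(j - 1)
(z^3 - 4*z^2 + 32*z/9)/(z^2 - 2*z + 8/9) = z*(3*z - 8)/(3*z - 2)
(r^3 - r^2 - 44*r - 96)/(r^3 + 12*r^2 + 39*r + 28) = (r^2 - 5*r - 24)/(r^2 + 8*r + 7)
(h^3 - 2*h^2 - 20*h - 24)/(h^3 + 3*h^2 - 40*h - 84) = (h + 2)/(h + 7)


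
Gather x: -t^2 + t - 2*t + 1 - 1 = -t^2 - t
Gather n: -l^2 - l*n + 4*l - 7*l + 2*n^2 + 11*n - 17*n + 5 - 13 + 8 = -l^2 - 3*l + 2*n^2 + n*(-l - 6)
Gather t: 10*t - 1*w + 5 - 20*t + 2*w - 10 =-10*t + w - 5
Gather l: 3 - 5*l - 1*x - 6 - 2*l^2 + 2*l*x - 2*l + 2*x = -2*l^2 + l*(2*x - 7) + x - 3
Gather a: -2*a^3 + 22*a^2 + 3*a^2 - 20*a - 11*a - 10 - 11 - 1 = -2*a^3 + 25*a^2 - 31*a - 22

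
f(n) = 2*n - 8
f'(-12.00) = 2.00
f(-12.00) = -32.00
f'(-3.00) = 2.00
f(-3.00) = -14.00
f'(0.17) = 2.00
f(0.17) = -7.66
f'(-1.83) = 2.00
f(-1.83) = -11.66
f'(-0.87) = 2.00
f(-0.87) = -9.74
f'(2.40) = 2.00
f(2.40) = -3.20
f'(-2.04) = 2.00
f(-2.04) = -12.08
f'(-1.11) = 2.00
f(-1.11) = -10.22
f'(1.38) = 2.00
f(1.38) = -5.24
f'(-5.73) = 2.00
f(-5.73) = -19.46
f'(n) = 2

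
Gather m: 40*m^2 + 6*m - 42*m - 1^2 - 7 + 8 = 40*m^2 - 36*m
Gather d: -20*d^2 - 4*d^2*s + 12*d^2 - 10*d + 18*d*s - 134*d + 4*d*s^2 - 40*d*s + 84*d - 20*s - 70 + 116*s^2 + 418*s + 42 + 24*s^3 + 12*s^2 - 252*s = d^2*(-4*s - 8) + d*(4*s^2 - 22*s - 60) + 24*s^3 + 128*s^2 + 146*s - 28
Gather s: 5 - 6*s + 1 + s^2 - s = s^2 - 7*s + 6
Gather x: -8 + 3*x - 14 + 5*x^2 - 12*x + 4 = 5*x^2 - 9*x - 18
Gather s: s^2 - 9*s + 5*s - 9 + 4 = s^2 - 4*s - 5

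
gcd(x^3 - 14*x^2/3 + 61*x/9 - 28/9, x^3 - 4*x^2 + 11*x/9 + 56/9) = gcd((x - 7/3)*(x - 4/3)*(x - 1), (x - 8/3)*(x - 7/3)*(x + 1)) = x - 7/3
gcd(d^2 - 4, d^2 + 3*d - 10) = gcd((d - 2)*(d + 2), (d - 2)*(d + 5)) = d - 2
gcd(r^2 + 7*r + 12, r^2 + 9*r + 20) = r + 4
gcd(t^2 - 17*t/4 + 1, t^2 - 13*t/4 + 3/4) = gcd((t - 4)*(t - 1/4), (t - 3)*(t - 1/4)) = t - 1/4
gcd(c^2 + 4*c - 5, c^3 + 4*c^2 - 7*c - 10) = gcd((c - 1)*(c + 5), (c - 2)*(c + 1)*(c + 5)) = c + 5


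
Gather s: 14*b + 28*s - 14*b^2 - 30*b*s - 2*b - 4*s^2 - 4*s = -14*b^2 + 12*b - 4*s^2 + s*(24 - 30*b)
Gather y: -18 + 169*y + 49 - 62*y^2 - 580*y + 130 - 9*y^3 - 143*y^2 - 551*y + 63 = -9*y^3 - 205*y^2 - 962*y + 224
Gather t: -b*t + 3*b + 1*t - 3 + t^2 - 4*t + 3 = 3*b + t^2 + t*(-b - 3)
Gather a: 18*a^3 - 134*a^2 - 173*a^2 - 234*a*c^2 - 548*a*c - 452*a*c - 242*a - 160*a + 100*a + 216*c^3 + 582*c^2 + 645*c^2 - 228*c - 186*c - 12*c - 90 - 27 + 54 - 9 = 18*a^3 - 307*a^2 + a*(-234*c^2 - 1000*c - 302) + 216*c^3 + 1227*c^2 - 426*c - 72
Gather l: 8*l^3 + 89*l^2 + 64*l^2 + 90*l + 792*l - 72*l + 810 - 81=8*l^3 + 153*l^2 + 810*l + 729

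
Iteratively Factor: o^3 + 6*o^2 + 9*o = (o + 3)*(o^2 + 3*o) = (o + 3)^2*(o)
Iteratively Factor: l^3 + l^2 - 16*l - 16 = (l - 4)*(l^2 + 5*l + 4) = (l - 4)*(l + 4)*(l + 1)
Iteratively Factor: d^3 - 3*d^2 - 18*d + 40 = (d - 5)*(d^2 + 2*d - 8) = (d - 5)*(d + 4)*(d - 2)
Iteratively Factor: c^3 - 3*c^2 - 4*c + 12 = (c - 2)*(c^2 - c - 6) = (c - 2)*(c + 2)*(c - 3)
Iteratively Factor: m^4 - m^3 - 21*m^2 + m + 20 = (m + 4)*(m^3 - 5*m^2 - m + 5) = (m - 5)*(m + 4)*(m^2 - 1) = (m - 5)*(m + 1)*(m + 4)*(m - 1)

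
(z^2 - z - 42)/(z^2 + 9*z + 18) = (z - 7)/(z + 3)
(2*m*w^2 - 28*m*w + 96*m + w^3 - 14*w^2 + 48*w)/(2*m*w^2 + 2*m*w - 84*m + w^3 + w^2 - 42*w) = (w - 8)/(w + 7)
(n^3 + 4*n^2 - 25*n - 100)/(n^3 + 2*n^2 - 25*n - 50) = (n + 4)/(n + 2)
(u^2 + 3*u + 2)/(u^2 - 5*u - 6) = (u + 2)/(u - 6)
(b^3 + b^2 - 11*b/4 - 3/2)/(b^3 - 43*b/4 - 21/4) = (2*b^2 + b - 6)/(2*b^2 - b - 21)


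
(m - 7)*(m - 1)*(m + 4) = m^3 - 4*m^2 - 25*m + 28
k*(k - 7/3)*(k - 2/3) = k^3 - 3*k^2 + 14*k/9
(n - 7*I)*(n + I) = n^2 - 6*I*n + 7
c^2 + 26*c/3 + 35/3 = (c + 5/3)*(c + 7)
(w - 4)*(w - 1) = w^2 - 5*w + 4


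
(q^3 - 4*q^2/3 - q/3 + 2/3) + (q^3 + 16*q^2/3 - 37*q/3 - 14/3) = 2*q^3 + 4*q^2 - 38*q/3 - 4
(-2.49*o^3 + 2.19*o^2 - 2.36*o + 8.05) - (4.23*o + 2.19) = -2.49*o^3 + 2.19*o^2 - 6.59*o + 5.86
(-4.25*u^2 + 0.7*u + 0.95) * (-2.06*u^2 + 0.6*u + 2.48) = 8.755*u^4 - 3.992*u^3 - 12.077*u^2 + 2.306*u + 2.356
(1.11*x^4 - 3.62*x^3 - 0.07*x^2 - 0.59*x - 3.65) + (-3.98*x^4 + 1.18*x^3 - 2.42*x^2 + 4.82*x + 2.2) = -2.87*x^4 - 2.44*x^3 - 2.49*x^2 + 4.23*x - 1.45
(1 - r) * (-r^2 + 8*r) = r^3 - 9*r^2 + 8*r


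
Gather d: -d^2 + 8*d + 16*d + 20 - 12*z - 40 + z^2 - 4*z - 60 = -d^2 + 24*d + z^2 - 16*z - 80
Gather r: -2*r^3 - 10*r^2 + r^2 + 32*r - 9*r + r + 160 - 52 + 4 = -2*r^3 - 9*r^2 + 24*r + 112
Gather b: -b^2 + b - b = -b^2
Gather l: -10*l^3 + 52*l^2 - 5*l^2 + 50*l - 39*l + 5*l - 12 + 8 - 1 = -10*l^3 + 47*l^2 + 16*l - 5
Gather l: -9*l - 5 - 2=-9*l - 7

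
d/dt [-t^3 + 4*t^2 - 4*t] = -3*t^2 + 8*t - 4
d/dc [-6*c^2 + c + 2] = 1 - 12*c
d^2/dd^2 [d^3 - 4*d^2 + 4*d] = 6*d - 8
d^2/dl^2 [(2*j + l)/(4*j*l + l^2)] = 2*(3*l*(-2*j - l)*(4*j + l) + 4*(2*j + l)^3)/(l^3*(4*j + l)^3)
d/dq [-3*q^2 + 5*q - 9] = 5 - 6*q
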